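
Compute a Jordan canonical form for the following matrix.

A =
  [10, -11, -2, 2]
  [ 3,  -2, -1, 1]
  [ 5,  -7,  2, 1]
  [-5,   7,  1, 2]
J_3(3) ⊕ J_1(3)

The characteristic polynomial is
  det(x·I − A) = x^4 - 12*x^3 + 54*x^2 - 108*x + 81 = (x - 3)^4

Eigenvalues and multiplicities (the geometric multiplicity of λ is n − rank(A − λI), which equals the number of Jordan blocks for λ):
  λ = 3: algebraic multiplicity = 4, geometric multiplicity = 2

Determining the block sizes for each eigenvalue:
  λ = 3: with am = 4 and gm = 2, the partition is not yet determined (e.g. several partitions of 4 into 2 parts exist). Let N = A − (3)·I. Computing rank(N^1) = 2, rank(N^2) = 1, rank(N^3) = 0; the number of blocks of size ≥ j is rank(N^{j−1}) − rank(N^j), giving [2, 1, 1]. So we have 1 block(s) of size 3, 1 block(s) of size 1 → block sizes [3, 1]

Assembling the blocks gives a Jordan form
J =
  [3, 1, 0, 0]
  [0, 3, 1, 0]
  [0, 0, 3, 0]
  [0, 0, 0, 3]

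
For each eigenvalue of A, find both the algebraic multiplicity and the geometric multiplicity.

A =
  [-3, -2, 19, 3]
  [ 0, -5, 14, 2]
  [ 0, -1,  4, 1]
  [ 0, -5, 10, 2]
λ = -3: alg = 2, geom = 1; λ = 2: alg = 2, geom = 1

Step 1 — factor the characteristic polynomial to read off the algebraic multiplicities:
  χ_A(x) = (x - 2)^2*(x + 3)^2

Step 2 — compute geometric multiplicities via the rank-nullity identity g(λ) = n − rank(A − λI):
  rank(A − (-3)·I) = 3, so dim ker(A − (-3)·I) = n − 3 = 1
  rank(A − (2)·I) = 3, so dim ker(A − (2)·I) = n − 3 = 1

Summary:
  λ = -3: algebraic multiplicity = 2, geometric multiplicity = 1
  λ = 2: algebraic multiplicity = 2, geometric multiplicity = 1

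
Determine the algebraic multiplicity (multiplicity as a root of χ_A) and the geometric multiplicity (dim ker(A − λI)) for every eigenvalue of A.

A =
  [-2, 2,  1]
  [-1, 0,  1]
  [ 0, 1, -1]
λ = -1: alg = 3, geom = 1

Step 1 — factor the characteristic polynomial to read off the algebraic multiplicities:
  χ_A(x) = (x + 1)^3

Step 2 — compute geometric multiplicities via the rank-nullity identity g(λ) = n − rank(A − λI):
  rank(A − (-1)·I) = 2, so dim ker(A − (-1)·I) = n − 2 = 1

Summary:
  λ = -1: algebraic multiplicity = 3, geometric multiplicity = 1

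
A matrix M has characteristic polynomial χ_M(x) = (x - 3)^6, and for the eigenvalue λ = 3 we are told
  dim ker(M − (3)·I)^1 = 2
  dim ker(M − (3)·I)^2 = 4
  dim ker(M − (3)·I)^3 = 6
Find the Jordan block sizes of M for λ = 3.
Block sizes for λ = 3: [3, 3]

From the dimensions of kernels of powers, the number of Jordan blocks of size at least j is d_j − d_{j−1} where d_j = dim ker(N^j) (with d_0 = 0). Computing the differences gives [2, 2, 2].
The number of blocks of size exactly k is (#blocks of size ≥ k) − (#blocks of size ≥ k + 1), so the partition is: 2 block(s) of size 3.
In nonincreasing order the block sizes are [3, 3].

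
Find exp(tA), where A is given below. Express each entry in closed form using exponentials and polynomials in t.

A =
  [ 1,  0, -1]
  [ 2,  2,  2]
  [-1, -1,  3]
e^{tA} =
  [t^2*exp(2*t) - t*exp(2*t) + exp(2*t), t^2*exp(2*t)/2, -t*exp(2*t)]
  [-2*t^2*exp(2*t) + 2*t*exp(2*t), -t^2*exp(2*t) + exp(2*t), 2*t*exp(2*t)]
  [-t^2*exp(2*t) - t*exp(2*t), -t^2*exp(2*t)/2 - t*exp(2*t), t*exp(2*t) + exp(2*t)]

Strategy: write A = P · J · P⁻¹ where J is a Jordan canonical form, so e^{tA} = P · e^{tJ} · P⁻¹, and e^{tJ} can be computed block-by-block.

A has Jordan form
J =
  [2, 1, 0]
  [0, 2, 1]
  [0, 0, 2]
(up to reordering of blocks).

Per-block formulas:
  For a 3×3 Jordan block J_3(2): exp(t · J_3(2)) = e^(2t)·(I + t·N + (t^2/2)·N^2), where N is the 3×3 nilpotent shift.

After assembling e^{tJ} and conjugating by P, we get:

e^{tA} =
  [t^2*exp(2*t) - t*exp(2*t) + exp(2*t), t^2*exp(2*t)/2, -t*exp(2*t)]
  [-2*t^2*exp(2*t) + 2*t*exp(2*t), -t^2*exp(2*t) + exp(2*t), 2*t*exp(2*t)]
  [-t^2*exp(2*t) - t*exp(2*t), -t^2*exp(2*t)/2 - t*exp(2*t), t*exp(2*t) + exp(2*t)]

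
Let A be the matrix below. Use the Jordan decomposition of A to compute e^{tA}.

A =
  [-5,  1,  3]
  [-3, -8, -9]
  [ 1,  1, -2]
e^{tA} =
  [exp(-5*t), t*exp(-5*t), 3*t*exp(-5*t)]
  [-3*t*exp(-5*t), -3*t^2*exp(-5*t)/2 - 3*t*exp(-5*t) + exp(-5*t), -9*t^2*exp(-5*t)/2 - 9*t*exp(-5*t)]
  [t*exp(-5*t), t^2*exp(-5*t)/2 + t*exp(-5*t), 3*t^2*exp(-5*t)/2 + 3*t*exp(-5*t) + exp(-5*t)]

Strategy: write A = P · J · P⁻¹ where J is a Jordan canonical form, so e^{tA} = P · e^{tJ} · P⁻¹, and e^{tJ} can be computed block-by-block.

A has Jordan form
J =
  [-5,  1,  0]
  [ 0, -5,  1]
  [ 0,  0, -5]
(up to reordering of blocks).

Per-block formulas:
  For a 3×3 Jordan block J_3(-5): exp(t · J_3(-5)) = e^(-5t)·(I + t·N + (t^2/2)·N^2), where N is the 3×3 nilpotent shift.

After assembling e^{tJ} and conjugating by P, we get:

e^{tA} =
  [exp(-5*t), t*exp(-5*t), 3*t*exp(-5*t)]
  [-3*t*exp(-5*t), -3*t^2*exp(-5*t)/2 - 3*t*exp(-5*t) + exp(-5*t), -9*t^2*exp(-5*t)/2 - 9*t*exp(-5*t)]
  [t*exp(-5*t), t^2*exp(-5*t)/2 + t*exp(-5*t), 3*t^2*exp(-5*t)/2 + 3*t*exp(-5*t) + exp(-5*t)]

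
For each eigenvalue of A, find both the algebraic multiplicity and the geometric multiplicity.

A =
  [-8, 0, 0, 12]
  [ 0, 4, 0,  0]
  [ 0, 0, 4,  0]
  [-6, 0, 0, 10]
λ = -2: alg = 1, geom = 1; λ = 4: alg = 3, geom = 3

Step 1 — factor the characteristic polynomial to read off the algebraic multiplicities:
  χ_A(x) = (x - 4)^3*(x + 2)

Step 2 — compute geometric multiplicities via the rank-nullity identity g(λ) = n − rank(A − λI):
  rank(A − (-2)·I) = 3, so dim ker(A − (-2)·I) = n − 3 = 1
  rank(A − (4)·I) = 1, so dim ker(A − (4)·I) = n − 1 = 3

Summary:
  λ = -2: algebraic multiplicity = 1, geometric multiplicity = 1
  λ = 4: algebraic multiplicity = 3, geometric multiplicity = 3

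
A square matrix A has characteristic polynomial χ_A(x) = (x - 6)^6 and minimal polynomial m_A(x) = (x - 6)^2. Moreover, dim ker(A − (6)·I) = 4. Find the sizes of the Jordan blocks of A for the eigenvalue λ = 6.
Block sizes for λ = 6: [2, 2, 1, 1]

Step 1 — from the characteristic polynomial, algebraic multiplicity of λ = 6 is 6. From dim ker(A − (6)·I) = 4, there are exactly 4 Jordan blocks for λ = 6.
Step 2 — from the minimal polynomial, the factor (x − 6)^2 tells us the largest block for λ = 6 has size 2.
Step 3 — with total size 6, 4 blocks, and largest block 2, the block sizes (in nonincreasing order) are [2, 2, 1, 1].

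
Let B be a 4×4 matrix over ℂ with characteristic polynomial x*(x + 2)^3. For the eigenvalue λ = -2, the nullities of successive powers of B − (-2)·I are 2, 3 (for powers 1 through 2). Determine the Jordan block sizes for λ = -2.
Block sizes for λ = -2: [2, 1]

From the dimensions of kernels of powers, the number of Jordan blocks of size at least j is d_j − d_{j−1} where d_j = dim ker(N^j) (with d_0 = 0). Computing the differences gives [2, 1].
The number of blocks of size exactly k is (#blocks of size ≥ k) − (#blocks of size ≥ k + 1), so the partition is: 1 block(s) of size 1, 1 block(s) of size 2.
In nonincreasing order the block sizes are [2, 1].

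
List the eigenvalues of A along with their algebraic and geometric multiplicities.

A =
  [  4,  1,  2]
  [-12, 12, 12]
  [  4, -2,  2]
λ = 6: alg = 3, geom = 2

Step 1 — factor the characteristic polynomial to read off the algebraic multiplicities:
  χ_A(x) = (x - 6)^3

Step 2 — compute geometric multiplicities via the rank-nullity identity g(λ) = n − rank(A − λI):
  rank(A − (6)·I) = 1, so dim ker(A − (6)·I) = n − 1 = 2

Summary:
  λ = 6: algebraic multiplicity = 3, geometric multiplicity = 2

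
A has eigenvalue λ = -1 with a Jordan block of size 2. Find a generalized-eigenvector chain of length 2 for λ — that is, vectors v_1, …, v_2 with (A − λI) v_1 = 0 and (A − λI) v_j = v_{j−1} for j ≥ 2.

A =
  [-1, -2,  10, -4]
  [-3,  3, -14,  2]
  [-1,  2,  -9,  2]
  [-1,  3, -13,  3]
A Jordan chain for λ = -1 of length 2:
v_1 = (0, -3, -1, -1)ᵀ
v_2 = (1, 0, 0, 0)ᵀ

Let N = A − (-1)·I. We want v_2 with N^2 v_2 = 0 but N^1 v_2 ≠ 0; then v_{j-1} := N · v_j for j = 2, …, 2.

Pick v_2 = (1, 0, 0, 0)ᵀ.
Then v_1 = N · v_2 = (0, -3, -1, -1)ᵀ.

Sanity check: (A − (-1)·I) v_1 = (0, 0, 0, 0)ᵀ = 0. ✓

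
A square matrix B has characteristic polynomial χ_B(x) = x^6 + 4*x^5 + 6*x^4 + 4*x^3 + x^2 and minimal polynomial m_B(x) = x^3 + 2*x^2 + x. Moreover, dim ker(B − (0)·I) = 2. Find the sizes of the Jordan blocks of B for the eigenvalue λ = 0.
Block sizes for λ = 0: [1, 1]

Step 1 — from the characteristic polynomial, algebraic multiplicity of λ = 0 is 2. From dim ker(B − (0)·I) = 2, there are exactly 2 Jordan blocks for λ = 0.
Step 2 — from the minimal polynomial, the factor (x − 0) tells us the largest block for λ = 0 has size 1.
Step 3 — with total size 2, 2 blocks, and largest block 1, the block sizes (in nonincreasing order) are [1, 1].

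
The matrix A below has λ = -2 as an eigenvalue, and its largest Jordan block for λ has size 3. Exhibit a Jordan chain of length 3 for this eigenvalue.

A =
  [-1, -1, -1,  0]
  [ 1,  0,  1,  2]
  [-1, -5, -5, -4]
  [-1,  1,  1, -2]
A Jordan chain for λ = -2 of length 3:
v_1 = (1, 0, 1, -1)ᵀ
v_2 = (1, 1, -1, -1)ᵀ
v_3 = (1, 0, 0, 0)ᵀ

Let N = A − (-2)·I. We want v_3 with N^3 v_3 = 0 but N^2 v_3 ≠ 0; then v_{j-1} := N · v_j for j = 3, …, 2.

Pick v_3 = (1, 0, 0, 0)ᵀ.
Then v_2 = N · v_3 = (1, 1, -1, -1)ᵀ.
Then v_1 = N · v_2 = (1, 0, 1, -1)ᵀ.

Sanity check: (A − (-2)·I) v_1 = (0, 0, 0, 0)ᵀ = 0. ✓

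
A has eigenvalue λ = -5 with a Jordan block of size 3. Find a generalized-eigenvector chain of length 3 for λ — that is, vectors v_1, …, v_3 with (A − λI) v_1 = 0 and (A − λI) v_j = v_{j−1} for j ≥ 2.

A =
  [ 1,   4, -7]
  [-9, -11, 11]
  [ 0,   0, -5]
A Jordan chain for λ = -5 of length 3:
v_1 = (2, -3, 0)ᵀ
v_2 = (-7, 11, 0)ᵀ
v_3 = (0, 0, 1)ᵀ

Let N = A − (-5)·I. We want v_3 with N^3 v_3 = 0 but N^2 v_3 ≠ 0; then v_{j-1} := N · v_j for j = 3, …, 2.

Pick v_3 = (0, 0, 1)ᵀ.
Then v_2 = N · v_3 = (-7, 11, 0)ᵀ.
Then v_1 = N · v_2 = (2, -3, 0)ᵀ.

Sanity check: (A − (-5)·I) v_1 = (0, 0, 0)ᵀ = 0. ✓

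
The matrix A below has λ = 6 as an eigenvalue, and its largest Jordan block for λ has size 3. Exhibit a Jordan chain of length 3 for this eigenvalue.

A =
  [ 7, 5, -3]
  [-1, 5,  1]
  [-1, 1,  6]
A Jordan chain for λ = 6 of length 3:
v_1 = (-1, -1, -2)ᵀ
v_2 = (1, -1, -1)ᵀ
v_3 = (1, 0, 0)ᵀ

Let N = A − (6)·I. We want v_3 with N^3 v_3 = 0 but N^2 v_3 ≠ 0; then v_{j-1} := N · v_j for j = 3, …, 2.

Pick v_3 = (1, 0, 0)ᵀ.
Then v_2 = N · v_3 = (1, -1, -1)ᵀ.
Then v_1 = N · v_2 = (-1, -1, -2)ᵀ.

Sanity check: (A − (6)·I) v_1 = (0, 0, 0)ᵀ = 0. ✓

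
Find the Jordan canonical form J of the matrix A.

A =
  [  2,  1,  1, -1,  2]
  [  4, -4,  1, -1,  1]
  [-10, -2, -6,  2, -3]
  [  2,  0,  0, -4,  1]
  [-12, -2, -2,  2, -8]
J_3(-4) ⊕ J_2(-4)

The characteristic polynomial is
  det(x·I − A) = x^5 + 20*x^4 + 160*x^3 + 640*x^2 + 1280*x + 1024 = (x + 4)^5

Eigenvalues and multiplicities (the geometric multiplicity of λ is n − rank(A − λI), which equals the number of Jordan blocks for λ):
  λ = -4: algebraic multiplicity = 5, geometric multiplicity = 2

Determining the block sizes for each eigenvalue:
  λ = -4: with am = 5 and gm = 2, the partition is not yet determined (e.g. several partitions of 5 into 2 parts exist). Let N = A − (-4)·I. Computing rank(N^1) = 3, rank(N^2) = 1, rank(N^3) = 0; the number of blocks of size ≥ j is rank(N^{j−1}) − rank(N^j), giving [2, 2, 1]. So we have 1 block(s) of size 3, 1 block(s) of size 2 → block sizes [3, 2]

Assembling the blocks gives a Jordan form
J =
  [-4,  1,  0,  0,  0]
  [ 0, -4,  1,  0,  0]
  [ 0,  0, -4,  0,  0]
  [ 0,  0,  0, -4,  1]
  [ 0,  0,  0,  0, -4]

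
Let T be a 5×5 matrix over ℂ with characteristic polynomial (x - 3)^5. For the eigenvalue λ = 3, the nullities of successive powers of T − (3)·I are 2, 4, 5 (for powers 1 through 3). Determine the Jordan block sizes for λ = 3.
Block sizes for λ = 3: [3, 2]

From the dimensions of kernels of powers, the number of Jordan blocks of size at least j is d_j − d_{j−1} where d_j = dim ker(N^j) (with d_0 = 0). Computing the differences gives [2, 2, 1].
The number of blocks of size exactly k is (#blocks of size ≥ k) − (#blocks of size ≥ k + 1), so the partition is: 1 block(s) of size 2, 1 block(s) of size 3.
In nonincreasing order the block sizes are [3, 2].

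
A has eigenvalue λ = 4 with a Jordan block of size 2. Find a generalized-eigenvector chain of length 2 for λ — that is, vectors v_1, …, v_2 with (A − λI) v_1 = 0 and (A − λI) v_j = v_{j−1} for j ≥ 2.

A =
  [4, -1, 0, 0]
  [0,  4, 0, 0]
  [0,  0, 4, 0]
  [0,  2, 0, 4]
A Jordan chain for λ = 4 of length 2:
v_1 = (-1, 0, 0, 2)ᵀ
v_2 = (0, 1, 0, 0)ᵀ

Let N = A − (4)·I. We want v_2 with N^2 v_2 = 0 but N^1 v_2 ≠ 0; then v_{j-1} := N · v_j for j = 2, …, 2.

Pick v_2 = (0, 1, 0, 0)ᵀ.
Then v_1 = N · v_2 = (-1, 0, 0, 2)ᵀ.

Sanity check: (A − (4)·I) v_1 = (0, 0, 0, 0)ᵀ = 0. ✓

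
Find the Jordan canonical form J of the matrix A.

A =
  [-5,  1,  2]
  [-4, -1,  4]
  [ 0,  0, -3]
J_2(-3) ⊕ J_1(-3)

The characteristic polynomial is
  det(x·I − A) = x^3 + 9*x^2 + 27*x + 27 = (x + 3)^3

Eigenvalues and multiplicities (the geometric multiplicity of λ is n − rank(A − λI), which equals the number of Jordan blocks for λ):
  λ = -3: algebraic multiplicity = 3, geometric multiplicity = 2

Determining the block sizes for each eigenvalue:
  λ = -3: 2 blocks summing to 3 forces exactly one block of size 2 and the rest size 1 → block sizes [2, 1]

Assembling the blocks gives a Jordan form
J =
  [-3,  1,  0]
  [ 0, -3,  0]
  [ 0,  0, -3]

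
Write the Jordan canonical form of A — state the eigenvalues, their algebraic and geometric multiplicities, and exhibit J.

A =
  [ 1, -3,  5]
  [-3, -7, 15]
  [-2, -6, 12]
J_2(2) ⊕ J_1(2)

The characteristic polynomial is
  det(x·I − A) = x^3 - 6*x^2 + 12*x - 8 = (x - 2)^3

Eigenvalues and multiplicities (the geometric multiplicity of λ is n − rank(A − λI), which equals the number of Jordan blocks for λ):
  λ = 2: algebraic multiplicity = 3, geometric multiplicity = 2

Determining the block sizes for each eigenvalue:
  λ = 2: 2 blocks summing to 3 forces exactly one block of size 2 and the rest size 1 → block sizes [2, 1]

Assembling the blocks gives a Jordan form
J =
  [2, 1, 0]
  [0, 2, 0]
  [0, 0, 2]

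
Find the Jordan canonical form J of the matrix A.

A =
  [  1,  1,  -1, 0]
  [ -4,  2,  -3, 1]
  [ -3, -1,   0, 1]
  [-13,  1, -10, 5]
J_2(2) ⊕ J_2(2)

The characteristic polynomial is
  det(x·I − A) = x^4 - 8*x^3 + 24*x^2 - 32*x + 16 = (x - 2)^4

Eigenvalues and multiplicities (the geometric multiplicity of λ is n − rank(A − λI), which equals the number of Jordan blocks for λ):
  λ = 2: algebraic multiplicity = 4, geometric multiplicity = 2

Determining the block sizes for each eigenvalue:
  λ = 2: with am = 4 and gm = 2, the partition is not yet determined (e.g. several partitions of 4 into 2 parts exist). Let N = A − (2)·I. Computing rank(N^1) = 2, rank(N^2) = 0; the number of blocks of size ≥ j is rank(N^{j−1}) − rank(N^j), giving [2, 2]. So we have 2 block(s) of size 2 → block sizes [2, 2]

Assembling the blocks gives a Jordan form
J =
  [2, 1, 0, 0]
  [0, 2, 0, 0]
  [0, 0, 2, 1]
  [0, 0, 0, 2]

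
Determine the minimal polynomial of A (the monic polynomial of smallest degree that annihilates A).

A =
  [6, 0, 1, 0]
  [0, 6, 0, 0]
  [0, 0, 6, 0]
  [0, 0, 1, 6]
x^2 - 12*x + 36

The characteristic polynomial is χ_A(x) = (x - 6)^4, so the eigenvalues are known. The minimal polynomial is
  m_A(x) = Π_λ (x − λ)^{k_λ}
where k_λ is the size of the *largest* Jordan block for λ (equivalently, the smallest k with (A − λI)^k v = 0 for every generalised eigenvector v of λ).

  λ = 6: largest Jordan block has size 2, contributing (x − 6)^2

So m_A(x) = (x - 6)^2 = x^2 - 12*x + 36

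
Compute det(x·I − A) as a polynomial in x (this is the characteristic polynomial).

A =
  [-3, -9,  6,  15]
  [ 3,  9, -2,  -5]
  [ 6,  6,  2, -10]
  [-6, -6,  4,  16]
x^4 - 24*x^3 + 216*x^2 - 864*x + 1296

Expanding det(x·I − A) (e.g. by cofactor expansion or by noting that A is similar to its Jordan form J, which has the same characteristic polynomial as A) gives
  χ_A(x) = x^4 - 24*x^3 + 216*x^2 - 864*x + 1296
which factors as (x - 6)^4. The eigenvalues (with algebraic multiplicities) are λ = 6 with multiplicity 4.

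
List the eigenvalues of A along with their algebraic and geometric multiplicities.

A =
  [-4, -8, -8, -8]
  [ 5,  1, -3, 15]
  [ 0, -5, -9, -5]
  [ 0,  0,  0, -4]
λ = -4: alg = 4, geom = 2

Step 1 — factor the characteristic polynomial to read off the algebraic multiplicities:
  χ_A(x) = (x + 4)^4

Step 2 — compute geometric multiplicities via the rank-nullity identity g(λ) = n − rank(A − λI):
  rank(A − (-4)·I) = 2, so dim ker(A − (-4)·I) = n − 2 = 2

Summary:
  λ = -4: algebraic multiplicity = 4, geometric multiplicity = 2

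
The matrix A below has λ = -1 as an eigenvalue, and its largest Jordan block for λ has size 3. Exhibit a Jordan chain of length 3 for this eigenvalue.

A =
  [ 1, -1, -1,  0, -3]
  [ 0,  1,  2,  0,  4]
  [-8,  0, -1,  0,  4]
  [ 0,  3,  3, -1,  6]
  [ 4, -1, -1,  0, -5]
A Jordan chain for λ = -1 of length 3:
v_1 = (-1, 0, 4, 0, -2)ᵀ
v_2 = (-1, 2, 0, 3, -1)ᵀ
v_3 = (0, 1, 0, 0, 0)ᵀ

Let N = A − (-1)·I. We want v_3 with N^3 v_3 = 0 but N^2 v_3 ≠ 0; then v_{j-1} := N · v_j for j = 3, …, 2.

Pick v_3 = (0, 1, 0, 0, 0)ᵀ.
Then v_2 = N · v_3 = (-1, 2, 0, 3, -1)ᵀ.
Then v_1 = N · v_2 = (-1, 0, 4, 0, -2)ᵀ.

Sanity check: (A − (-1)·I) v_1 = (0, 0, 0, 0, 0)ᵀ = 0. ✓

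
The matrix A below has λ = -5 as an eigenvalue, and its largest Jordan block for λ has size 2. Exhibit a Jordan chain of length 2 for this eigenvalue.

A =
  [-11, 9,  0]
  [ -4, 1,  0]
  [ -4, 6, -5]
A Jordan chain for λ = -5 of length 2:
v_1 = (-6, -4, -4)ᵀ
v_2 = (1, 0, 0)ᵀ

Let N = A − (-5)·I. We want v_2 with N^2 v_2 = 0 but N^1 v_2 ≠ 0; then v_{j-1} := N · v_j for j = 2, …, 2.

Pick v_2 = (1, 0, 0)ᵀ.
Then v_1 = N · v_2 = (-6, -4, -4)ᵀ.

Sanity check: (A − (-5)·I) v_1 = (0, 0, 0)ᵀ = 0. ✓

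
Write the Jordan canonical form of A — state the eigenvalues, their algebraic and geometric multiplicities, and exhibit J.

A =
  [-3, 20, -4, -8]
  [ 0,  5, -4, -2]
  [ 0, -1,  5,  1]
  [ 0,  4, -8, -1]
J_1(-3) ⊕ J_2(3) ⊕ J_1(3)

The characteristic polynomial is
  det(x·I − A) = x^4 - 6*x^3 + 54*x - 81 = (x - 3)^3*(x + 3)

Eigenvalues and multiplicities (the geometric multiplicity of λ is n − rank(A − λI), which equals the number of Jordan blocks for λ):
  λ = -3: algebraic multiplicity = 1, geometric multiplicity = 1
  λ = 3: algebraic multiplicity = 3, geometric multiplicity = 2

Determining the block sizes for each eigenvalue:
  λ = -3: one block (gm = 1), so the single block has size am = 1 → block sizes [1]
  λ = 3: 2 blocks summing to 3 forces exactly one block of size 2 and the rest size 1 → block sizes [2, 1]

Assembling the blocks gives a Jordan form
J =
  [-3, 0, 0, 0]
  [ 0, 3, 1, 0]
  [ 0, 0, 3, 0]
  [ 0, 0, 0, 3]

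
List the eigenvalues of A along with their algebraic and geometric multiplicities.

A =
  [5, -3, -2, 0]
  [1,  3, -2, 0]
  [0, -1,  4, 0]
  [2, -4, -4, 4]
λ = 4: alg = 4, geom = 2

Step 1 — factor the characteristic polynomial to read off the algebraic multiplicities:
  χ_A(x) = (x - 4)^4

Step 2 — compute geometric multiplicities via the rank-nullity identity g(λ) = n − rank(A − λI):
  rank(A − (4)·I) = 2, so dim ker(A − (4)·I) = n − 2 = 2

Summary:
  λ = 4: algebraic multiplicity = 4, geometric multiplicity = 2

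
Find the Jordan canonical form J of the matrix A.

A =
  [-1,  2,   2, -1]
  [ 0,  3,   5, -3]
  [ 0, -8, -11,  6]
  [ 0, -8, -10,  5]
J_2(-1) ⊕ J_2(-1)

The characteristic polynomial is
  det(x·I − A) = x^4 + 4*x^3 + 6*x^2 + 4*x + 1 = (x + 1)^4

Eigenvalues and multiplicities (the geometric multiplicity of λ is n − rank(A − λI), which equals the number of Jordan blocks for λ):
  λ = -1: algebraic multiplicity = 4, geometric multiplicity = 2

Determining the block sizes for each eigenvalue:
  λ = -1: with am = 4 and gm = 2, the partition is not yet determined (e.g. several partitions of 4 into 2 parts exist). Let N = A − (-1)·I. Computing rank(N^1) = 2, rank(N^2) = 0; the number of blocks of size ≥ j is rank(N^{j−1}) − rank(N^j), giving [2, 2]. So we have 2 block(s) of size 2 → block sizes [2, 2]

Assembling the blocks gives a Jordan form
J =
  [-1,  1,  0,  0]
  [ 0, -1,  0,  0]
  [ 0,  0, -1,  1]
  [ 0,  0,  0, -1]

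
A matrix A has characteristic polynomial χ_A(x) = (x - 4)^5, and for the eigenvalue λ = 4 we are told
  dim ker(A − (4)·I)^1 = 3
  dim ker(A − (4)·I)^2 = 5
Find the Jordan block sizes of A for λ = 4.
Block sizes for λ = 4: [2, 2, 1]

From the dimensions of kernels of powers, the number of Jordan blocks of size at least j is d_j − d_{j−1} where d_j = dim ker(N^j) (with d_0 = 0). Computing the differences gives [3, 2].
The number of blocks of size exactly k is (#blocks of size ≥ k) − (#blocks of size ≥ k + 1), so the partition is: 1 block(s) of size 1, 2 block(s) of size 2.
In nonincreasing order the block sizes are [2, 2, 1].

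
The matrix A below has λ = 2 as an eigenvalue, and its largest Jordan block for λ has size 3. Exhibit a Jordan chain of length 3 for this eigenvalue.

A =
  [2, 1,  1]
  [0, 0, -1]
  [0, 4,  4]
A Jordan chain for λ = 2 of length 3:
v_1 = (2, 0, 0)ᵀ
v_2 = (1, -2, 4)ᵀ
v_3 = (0, 1, 0)ᵀ

Let N = A − (2)·I. We want v_3 with N^3 v_3 = 0 but N^2 v_3 ≠ 0; then v_{j-1} := N · v_j for j = 3, …, 2.

Pick v_3 = (0, 1, 0)ᵀ.
Then v_2 = N · v_3 = (1, -2, 4)ᵀ.
Then v_1 = N · v_2 = (2, 0, 0)ᵀ.

Sanity check: (A − (2)·I) v_1 = (0, 0, 0)ᵀ = 0. ✓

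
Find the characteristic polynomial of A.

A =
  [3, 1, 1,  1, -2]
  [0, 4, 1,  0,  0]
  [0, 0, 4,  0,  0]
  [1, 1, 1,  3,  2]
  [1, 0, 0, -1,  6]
x^5 - 20*x^4 + 160*x^3 - 640*x^2 + 1280*x - 1024

Expanding det(x·I − A) (e.g. by cofactor expansion or by noting that A is similar to its Jordan form J, which has the same characteristic polynomial as A) gives
  χ_A(x) = x^5 - 20*x^4 + 160*x^3 - 640*x^2 + 1280*x - 1024
which factors as (x - 4)^5. The eigenvalues (with algebraic multiplicities) are λ = 4 with multiplicity 5.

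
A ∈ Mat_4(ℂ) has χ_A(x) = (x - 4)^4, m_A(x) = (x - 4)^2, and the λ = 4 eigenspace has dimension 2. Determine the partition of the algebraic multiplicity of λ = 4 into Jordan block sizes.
Block sizes for λ = 4: [2, 2]

Step 1 — from the characteristic polynomial, algebraic multiplicity of λ = 4 is 4. From dim ker(A − (4)·I) = 2, there are exactly 2 Jordan blocks for λ = 4.
Step 2 — from the minimal polynomial, the factor (x − 4)^2 tells us the largest block for λ = 4 has size 2.
Step 3 — with total size 4, 2 blocks, and largest block 2, the block sizes (in nonincreasing order) are [2, 2].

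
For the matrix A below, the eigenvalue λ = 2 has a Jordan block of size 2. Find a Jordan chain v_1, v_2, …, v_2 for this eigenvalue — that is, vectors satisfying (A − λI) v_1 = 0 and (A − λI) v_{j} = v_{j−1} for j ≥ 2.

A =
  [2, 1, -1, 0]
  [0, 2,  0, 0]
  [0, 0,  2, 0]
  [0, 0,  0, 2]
A Jordan chain for λ = 2 of length 2:
v_1 = (1, 0, 0, 0)ᵀ
v_2 = (0, 1, 0, 0)ᵀ

Let N = A − (2)·I. We want v_2 with N^2 v_2 = 0 but N^1 v_2 ≠ 0; then v_{j-1} := N · v_j for j = 2, …, 2.

Pick v_2 = (0, 1, 0, 0)ᵀ.
Then v_1 = N · v_2 = (1, 0, 0, 0)ᵀ.

Sanity check: (A − (2)·I) v_1 = (0, 0, 0, 0)ᵀ = 0. ✓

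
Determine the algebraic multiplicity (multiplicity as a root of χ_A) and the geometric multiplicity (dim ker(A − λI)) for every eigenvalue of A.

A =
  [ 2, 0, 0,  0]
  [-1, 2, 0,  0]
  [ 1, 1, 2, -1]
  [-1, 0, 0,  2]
λ = 2: alg = 4, geom = 2

Step 1 — factor the characteristic polynomial to read off the algebraic multiplicities:
  χ_A(x) = (x - 2)^4

Step 2 — compute geometric multiplicities via the rank-nullity identity g(λ) = n − rank(A − λI):
  rank(A − (2)·I) = 2, so dim ker(A − (2)·I) = n − 2 = 2

Summary:
  λ = 2: algebraic multiplicity = 4, geometric multiplicity = 2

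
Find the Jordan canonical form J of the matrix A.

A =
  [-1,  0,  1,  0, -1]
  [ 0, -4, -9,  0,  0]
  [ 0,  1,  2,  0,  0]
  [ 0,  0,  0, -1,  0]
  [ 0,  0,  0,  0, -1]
J_3(-1) ⊕ J_1(-1) ⊕ J_1(-1)

The characteristic polynomial is
  det(x·I − A) = x^5 + 5*x^4 + 10*x^3 + 10*x^2 + 5*x + 1 = (x + 1)^5

Eigenvalues and multiplicities (the geometric multiplicity of λ is n − rank(A − λI), which equals the number of Jordan blocks for λ):
  λ = -1: algebraic multiplicity = 5, geometric multiplicity = 3

Determining the block sizes for each eigenvalue:
  λ = -1: with am = 5 and gm = 3, the partition is not yet determined (e.g. several partitions of 5 into 3 parts exist). Let N = A − (-1)·I. Computing rank(N^1) = 2, rank(N^2) = 1, rank(N^3) = 0; the number of blocks of size ≥ j is rank(N^{j−1}) − rank(N^j), giving [3, 1, 1]. So we have 1 block(s) of size 3, 2 block(s) of size 1 → block sizes [3, 1, 1]

Assembling the blocks gives a Jordan form
J =
  [-1,  1,  0,  0,  0]
  [ 0, -1,  1,  0,  0]
  [ 0,  0, -1,  0,  0]
  [ 0,  0,  0, -1,  0]
  [ 0,  0,  0,  0, -1]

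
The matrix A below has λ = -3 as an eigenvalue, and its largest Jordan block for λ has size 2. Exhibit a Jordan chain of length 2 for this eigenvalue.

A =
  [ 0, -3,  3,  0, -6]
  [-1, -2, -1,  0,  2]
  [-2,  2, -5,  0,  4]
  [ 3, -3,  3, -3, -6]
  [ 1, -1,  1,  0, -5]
A Jordan chain for λ = -3 of length 2:
v_1 = (3, -1, -2, 3, 1)ᵀ
v_2 = (1, 0, 0, 0, 0)ᵀ

Let N = A − (-3)·I. We want v_2 with N^2 v_2 = 0 but N^1 v_2 ≠ 0; then v_{j-1} := N · v_j for j = 2, …, 2.

Pick v_2 = (1, 0, 0, 0, 0)ᵀ.
Then v_1 = N · v_2 = (3, -1, -2, 3, 1)ᵀ.

Sanity check: (A − (-3)·I) v_1 = (0, 0, 0, 0, 0)ᵀ = 0. ✓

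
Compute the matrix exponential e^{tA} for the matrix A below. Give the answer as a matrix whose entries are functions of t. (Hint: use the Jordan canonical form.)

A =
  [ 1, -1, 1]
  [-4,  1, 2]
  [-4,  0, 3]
e^{tA} =
  [exp(t), -t*exp(t), t*exp(t)]
  [-2*exp(3*t) + 2*exp(t), -2*t*exp(t) + exp(3*t), 2*t*exp(t)]
  [-2*exp(3*t) + 2*exp(t), -2*t*exp(t) + exp(3*t) - exp(t), 2*t*exp(t) + exp(t)]

Strategy: write A = P · J · P⁻¹ where J is a Jordan canonical form, so e^{tA} = P · e^{tJ} · P⁻¹, and e^{tJ} can be computed block-by-block.

A has Jordan form
J =
  [1, 1, 0]
  [0, 1, 0]
  [0, 0, 3]
(up to reordering of blocks).

Per-block formulas:
  For a 2×2 Jordan block J_2(1): exp(t · J_2(1)) = e^(1t)·(I + t·N), where N is the 2×2 nilpotent shift.
  For a 1×1 block at λ = 3: exp(t · [3]) = [e^(3t)].

After assembling e^{tJ} and conjugating by P, we get:

e^{tA} =
  [exp(t), -t*exp(t), t*exp(t)]
  [-2*exp(3*t) + 2*exp(t), -2*t*exp(t) + exp(3*t), 2*t*exp(t)]
  [-2*exp(3*t) + 2*exp(t), -2*t*exp(t) + exp(3*t) - exp(t), 2*t*exp(t) + exp(t)]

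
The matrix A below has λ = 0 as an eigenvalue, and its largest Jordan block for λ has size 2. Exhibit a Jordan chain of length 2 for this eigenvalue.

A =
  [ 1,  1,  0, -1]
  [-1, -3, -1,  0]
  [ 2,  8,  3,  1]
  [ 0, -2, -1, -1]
A Jordan chain for λ = 0 of length 2:
v_1 = (1, -1, 2, 0)ᵀ
v_2 = (1, 0, 0, 0)ᵀ

Let N = A − (0)·I. We want v_2 with N^2 v_2 = 0 but N^1 v_2 ≠ 0; then v_{j-1} := N · v_j for j = 2, …, 2.

Pick v_2 = (1, 0, 0, 0)ᵀ.
Then v_1 = N · v_2 = (1, -1, 2, 0)ᵀ.

Sanity check: (A − (0)·I) v_1 = (0, 0, 0, 0)ᵀ = 0. ✓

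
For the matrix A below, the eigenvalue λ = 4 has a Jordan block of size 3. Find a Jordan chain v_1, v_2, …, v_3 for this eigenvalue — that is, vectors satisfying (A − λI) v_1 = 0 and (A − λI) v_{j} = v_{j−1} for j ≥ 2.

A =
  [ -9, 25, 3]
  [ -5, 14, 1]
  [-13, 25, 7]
A Jordan chain for λ = 4 of length 3:
v_1 = (5, 2, 5)ᵀ
v_2 = (-13, -5, -13)ᵀ
v_3 = (1, 0, 0)ᵀ

Let N = A − (4)·I. We want v_3 with N^3 v_3 = 0 but N^2 v_3 ≠ 0; then v_{j-1} := N · v_j for j = 3, …, 2.

Pick v_3 = (1, 0, 0)ᵀ.
Then v_2 = N · v_3 = (-13, -5, -13)ᵀ.
Then v_1 = N · v_2 = (5, 2, 5)ᵀ.

Sanity check: (A − (4)·I) v_1 = (0, 0, 0)ᵀ = 0. ✓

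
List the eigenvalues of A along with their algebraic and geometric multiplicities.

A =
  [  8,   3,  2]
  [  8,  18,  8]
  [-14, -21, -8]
λ = 6: alg = 3, geom = 2

Step 1 — factor the characteristic polynomial to read off the algebraic multiplicities:
  χ_A(x) = (x - 6)^3

Step 2 — compute geometric multiplicities via the rank-nullity identity g(λ) = n − rank(A − λI):
  rank(A − (6)·I) = 1, so dim ker(A − (6)·I) = n − 1 = 2

Summary:
  λ = 6: algebraic multiplicity = 3, geometric multiplicity = 2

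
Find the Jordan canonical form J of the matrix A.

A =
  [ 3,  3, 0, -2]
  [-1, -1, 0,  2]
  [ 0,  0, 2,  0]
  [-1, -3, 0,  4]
J_2(2) ⊕ J_1(2) ⊕ J_1(2)

The characteristic polynomial is
  det(x·I − A) = x^4 - 8*x^3 + 24*x^2 - 32*x + 16 = (x - 2)^4

Eigenvalues and multiplicities (the geometric multiplicity of λ is n − rank(A − λI), which equals the number of Jordan blocks for λ):
  λ = 2: algebraic multiplicity = 4, geometric multiplicity = 3

Determining the block sizes for each eigenvalue:
  λ = 2: 3 blocks summing to 4 forces exactly one block of size 2 and the rest size 1 → block sizes [2, 1, 1]

Assembling the blocks gives a Jordan form
J =
  [2, 1, 0, 0]
  [0, 2, 0, 0]
  [0, 0, 2, 0]
  [0, 0, 0, 2]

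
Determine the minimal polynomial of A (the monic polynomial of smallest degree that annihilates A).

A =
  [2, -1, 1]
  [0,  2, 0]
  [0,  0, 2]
x^2 - 4*x + 4

The characteristic polynomial is χ_A(x) = (x - 2)^3, so the eigenvalues are known. The minimal polynomial is
  m_A(x) = Π_λ (x − λ)^{k_λ}
where k_λ is the size of the *largest* Jordan block for λ (equivalently, the smallest k with (A − λI)^k v = 0 for every generalised eigenvector v of λ).

  λ = 2: largest Jordan block has size 2, contributing (x − 2)^2

So m_A(x) = (x - 2)^2 = x^2 - 4*x + 4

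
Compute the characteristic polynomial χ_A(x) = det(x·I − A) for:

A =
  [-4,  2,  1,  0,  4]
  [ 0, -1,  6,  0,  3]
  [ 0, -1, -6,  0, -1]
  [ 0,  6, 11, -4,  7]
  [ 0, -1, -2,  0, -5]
x^5 + 20*x^4 + 160*x^3 + 640*x^2 + 1280*x + 1024

Expanding det(x·I − A) (e.g. by cofactor expansion or by noting that A is similar to its Jordan form J, which has the same characteristic polynomial as A) gives
  χ_A(x) = x^5 + 20*x^4 + 160*x^3 + 640*x^2 + 1280*x + 1024
which factors as (x + 4)^5. The eigenvalues (with algebraic multiplicities) are λ = -4 with multiplicity 5.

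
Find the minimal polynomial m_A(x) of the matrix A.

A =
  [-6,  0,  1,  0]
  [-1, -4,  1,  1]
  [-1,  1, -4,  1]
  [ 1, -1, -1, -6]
x^3 + 15*x^2 + 75*x + 125

The characteristic polynomial is χ_A(x) = (x + 5)^4, so the eigenvalues are known. The minimal polynomial is
  m_A(x) = Π_λ (x − λ)^{k_λ}
where k_λ is the size of the *largest* Jordan block for λ (equivalently, the smallest k with (A − λI)^k v = 0 for every generalised eigenvector v of λ).

  λ = -5: largest Jordan block has size 3, contributing (x + 5)^3

So m_A(x) = (x + 5)^3 = x^3 + 15*x^2 + 75*x + 125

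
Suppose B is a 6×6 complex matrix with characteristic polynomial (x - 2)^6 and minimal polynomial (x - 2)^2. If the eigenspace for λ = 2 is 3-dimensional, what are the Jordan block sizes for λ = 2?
Block sizes for λ = 2: [2, 2, 2]

Step 1 — from the characteristic polynomial, algebraic multiplicity of λ = 2 is 6. From dim ker(B − (2)·I) = 3, there are exactly 3 Jordan blocks for λ = 2.
Step 2 — from the minimal polynomial, the factor (x − 2)^2 tells us the largest block for λ = 2 has size 2.
Step 3 — with total size 6, 3 blocks, and largest block 2, the block sizes (in nonincreasing order) are [2, 2, 2].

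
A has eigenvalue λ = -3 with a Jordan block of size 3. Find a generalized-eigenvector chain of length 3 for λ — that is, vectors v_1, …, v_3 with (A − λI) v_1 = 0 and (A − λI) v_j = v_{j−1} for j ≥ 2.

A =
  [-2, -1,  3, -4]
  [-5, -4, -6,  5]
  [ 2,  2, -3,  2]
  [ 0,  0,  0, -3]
A Jordan chain for λ = -3 of length 3:
v_1 = (12, -12, -8, 0)ᵀ
v_2 = (1, -5, 2, 0)ᵀ
v_3 = (1, 0, 0, 0)ᵀ

Let N = A − (-3)·I. We want v_3 with N^3 v_3 = 0 but N^2 v_3 ≠ 0; then v_{j-1} := N · v_j for j = 3, …, 2.

Pick v_3 = (1, 0, 0, 0)ᵀ.
Then v_2 = N · v_3 = (1, -5, 2, 0)ᵀ.
Then v_1 = N · v_2 = (12, -12, -8, 0)ᵀ.

Sanity check: (A − (-3)·I) v_1 = (0, 0, 0, 0)ᵀ = 0. ✓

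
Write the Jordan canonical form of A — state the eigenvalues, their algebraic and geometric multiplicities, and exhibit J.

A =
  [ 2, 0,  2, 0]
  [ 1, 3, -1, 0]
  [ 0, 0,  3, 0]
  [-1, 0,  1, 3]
J_1(2) ⊕ J_2(3) ⊕ J_1(3)

The characteristic polynomial is
  det(x·I − A) = x^4 - 11*x^3 + 45*x^2 - 81*x + 54 = (x - 3)^3*(x - 2)

Eigenvalues and multiplicities (the geometric multiplicity of λ is n − rank(A − λI), which equals the number of Jordan blocks for λ):
  λ = 2: algebraic multiplicity = 1, geometric multiplicity = 1
  λ = 3: algebraic multiplicity = 3, geometric multiplicity = 2

Determining the block sizes for each eigenvalue:
  λ = 2: one block (gm = 1), so the single block has size am = 1 → block sizes [1]
  λ = 3: 2 blocks summing to 3 forces exactly one block of size 2 and the rest size 1 → block sizes [2, 1]

Assembling the blocks gives a Jordan form
J =
  [2, 0, 0, 0]
  [0, 3, 1, 0]
  [0, 0, 3, 0]
  [0, 0, 0, 3]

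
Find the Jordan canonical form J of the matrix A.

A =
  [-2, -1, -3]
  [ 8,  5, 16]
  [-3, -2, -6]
J_3(-1)

The characteristic polynomial is
  det(x·I − A) = x^3 + 3*x^2 + 3*x + 1 = (x + 1)^3

Eigenvalues and multiplicities (the geometric multiplicity of λ is n − rank(A − λI), which equals the number of Jordan blocks for λ):
  λ = -1: algebraic multiplicity = 3, geometric multiplicity = 1

Determining the block sizes for each eigenvalue:
  λ = -1: one block (gm = 1), so the single block has size am = 3 → block sizes [3]

Assembling the blocks gives a Jordan form
J =
  [-1,  1,  0]
  [ 0, -1,  1]
  [ 0,  0, -1]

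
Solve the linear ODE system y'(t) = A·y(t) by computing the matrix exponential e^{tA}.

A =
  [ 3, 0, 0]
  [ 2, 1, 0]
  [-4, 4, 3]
e^{tA} =
  [exp(3*t), 0, 0]
  [exp(3*t) - exp(t), exp(t), 0]
  [-2*exp(3*t) + 2*exp(t), 2*exp(3*t) - 2*exp(t), exp(3*t)]

Strategy: write A = P · J · P⁻¹ where J is a Jordan canonical form, so e^{tA} = P · e^{tJ} · P⁻¹, and e^{tJ} can be computed block-by-block.

A has Jordan form
J =
  [1, 0, 0]
  [0, 3, 0]
  [0, 0, 3]
(up to reordering of blocks).

Per-block formulas:
  For a 1×1 block at λ = 3: exp(t · [3]) = [e^(3t)].
  For a 1×1 block at λ = 1: exp(t · [1]) = [e^(1t)].

After assembling e^{tJ} and conjugating by P, we get:

e^{tA} =
  [exp(3*t), 0, 0]
  [exp(3*t) - exp(t), exp(t), 0]
  [-2*exp(3*t) + 2*exp(t), 2*exp(3*t) - 2*exp(t), exp(3*t)]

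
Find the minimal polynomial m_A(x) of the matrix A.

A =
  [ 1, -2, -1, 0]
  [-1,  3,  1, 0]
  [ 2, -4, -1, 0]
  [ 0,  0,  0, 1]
x^3 - 3*x^2 + 3*x - 1

The characteristic polynomial is χ_A(x) = (x - 1)^4, so the eigenvalues are known. The minimal polynomial is
  m_A(x) = Π_λ (x − λ)^{k_λ}
where k_λ is the size of the *largest* Jordan block for λ (equivalently, the smallest k with (A − λI)^k v = 0 for every generalised eigenvector v of λ).

  λ = 1: largest Jordan block has size 3, contributing (x − 1)^3

So m_A(x) = (x - 1)^3 = x^3 - 3*x^2 + 3*x - 1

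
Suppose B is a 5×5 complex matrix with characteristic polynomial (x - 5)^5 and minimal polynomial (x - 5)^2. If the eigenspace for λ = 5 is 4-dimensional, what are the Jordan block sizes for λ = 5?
Block sizes for λ = 5: [2, 1, 1, 1]

Step 1 — from the characteristic polynomial, algebraic multiplicity of λ = 5 is 5. From dim ker(B − (5)·I) = 4, there are exactly 4 Jordan blocks for λ = 5.
Step 2 — from the minimal polynomial, the factor (x − 5)^2 tells us the largest block for λ = 5 has size 2.
Step 3 — with total size 5, 4 blocks, and largest block 2, the block sizes (in nonincreasing order) are [2, 1, 1, 1].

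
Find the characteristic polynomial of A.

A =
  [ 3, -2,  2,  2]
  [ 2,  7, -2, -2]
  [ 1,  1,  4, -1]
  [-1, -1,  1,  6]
x^4 - 20*x^3 + 150*x^2 - 500*x + 625

Expanding det(x·I − A) (e.g. by cofactor expansion or by noting that A is similar to its Jordan form J, which has the same characteristic polynomial as A) gives
  χ_A(x) = x^4 - 20*x^3 + 150*x^2 - 500*x + 625
which factors as (x - 5)^4. The eigenvalues (with algebraic multiplicities) are λ = 5 with multiplicity 4.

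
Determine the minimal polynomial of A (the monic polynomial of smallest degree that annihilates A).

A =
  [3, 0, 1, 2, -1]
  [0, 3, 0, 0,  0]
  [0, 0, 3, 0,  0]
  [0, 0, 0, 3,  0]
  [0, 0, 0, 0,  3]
x^2 - 6*x + 9

The characteristic polynomial is χ_A(x) = (x - 3)^5, so the eigenvalues are known. The minimal polynomial is
  m_A(x) = Π_λ (x − λ)^{k_λ}
where k_λ is the size of the *largest* Jordan block for λ (equivalently, the smallest k with (A − λI)^k v = 0 for every generalised eigenvector v of λ).

  λ = 3: largest Jordan block has size 2, contributing (x − 3)^2

So m_A(x) = (x - 3)^2 = x^2 - 6*x + 9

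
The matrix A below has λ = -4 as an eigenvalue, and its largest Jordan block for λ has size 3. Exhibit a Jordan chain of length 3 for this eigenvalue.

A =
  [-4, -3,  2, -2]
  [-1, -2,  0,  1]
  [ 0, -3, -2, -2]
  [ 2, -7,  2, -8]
A Jordan chain for λ = -4 of length 3:
v_1 = (-1, 0, -1, -1)ᵀ
v_2 = (0, -1, 0, 2)ᵀ
v_3 = (1, 0, 0, 0)ᵀ

Let N = A − (-4)·I. We want v_3 with N^3 v_3 = 0 but N^2 v_3 ≠ 0; then v_{j-1} := N · v_j for j = 3, …, 2.

Pick v_3 = (1, 0, 0, 0)ᵀ.
Then v_2 = N · v_3 = (0, -1, 0, 2)ᵀ.
Then v_1 = N · v_2 = (-1, 0, -1, -1)ᵀ.

Sanity check: (A − (-4)·I) v_1 = (0, 0, 0, 0)ᵀ = 0. ✓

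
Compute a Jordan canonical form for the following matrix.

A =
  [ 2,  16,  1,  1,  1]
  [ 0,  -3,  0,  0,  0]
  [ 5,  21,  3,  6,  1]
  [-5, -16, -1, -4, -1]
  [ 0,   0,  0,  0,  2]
J_1(-3) ⊕ J_1(-3) ⊕ J_2(2) ⊕ J_1(2)

The characteristic polynomial is
  det(x·I − A) = x^5 - 15*x^3 + 10*x^2 + 60*x - 72 = (x - 2)^3*(x + 3)^2

Eigenvalues and multiplicities (the geometric multiplicity of λ is n − rank(A − λI), which equals the number of Jordan blocks for λ):
  λ = -3: algebraic multiplicity = 2, geometric multiplicity = 2
  λ = 2: algebraic multiplicity = 3, geometric multiplicity = 2

Determining the block sizes for each eigenvalue:
  λ = -3: gm = am = 2, so every block has size 1 → block sizes [1, 1]
  λ = 2: 2 blocks summing to 3 forces exactly one block of size 2 and the rest size 1 → block sizes [2, 1]

Assembling the blocks gives a Jordan form
J =
  [-3,  0, 0, 0, 0]
  [ 0, -3, 0, 0, 0]
  [ 0,  0, 2, 1, 0]
  [ 0,  0, 0, 2, 0]
  [ 0,  0, 0, 0, 2]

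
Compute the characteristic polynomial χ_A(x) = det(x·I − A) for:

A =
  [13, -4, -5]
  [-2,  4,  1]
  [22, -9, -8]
x^3 - 9*x^2 + 27*x - 27

Expanding det(x·I − A) (e.g. by cofactor expansion or by noting that A is similar to its Jordan form J, which has the same characteristic polynomial as A) gives
  χ_A(x) = x^3 - 9*x^2 + 27*x - 27
which factors as (x - 3)^3. The eigenvalues (with algebraic multiplicities) are λ = 3 with multiplicity 3.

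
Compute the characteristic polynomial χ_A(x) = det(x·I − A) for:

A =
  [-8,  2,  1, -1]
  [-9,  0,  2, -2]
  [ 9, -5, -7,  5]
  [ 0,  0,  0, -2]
x^4 + 17*x^3 + 105*x^2 + 275*x + 250

Expanding det(x·I − A) (e.g. by cofactor expansion or by noting that A is similar to its Jordan form J, which has the same characteristic polynomial as A) gives
  χ_A(x) = x^4 + 17*x^3 + 105*x^2 + 275*x + 250
which factors as (x + 2)*(x + 5)^3. The eigenvalues (with algebraic multiplicities) are λ = -5 with multiplicity 3, λ = -2 with multiplicity 1.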